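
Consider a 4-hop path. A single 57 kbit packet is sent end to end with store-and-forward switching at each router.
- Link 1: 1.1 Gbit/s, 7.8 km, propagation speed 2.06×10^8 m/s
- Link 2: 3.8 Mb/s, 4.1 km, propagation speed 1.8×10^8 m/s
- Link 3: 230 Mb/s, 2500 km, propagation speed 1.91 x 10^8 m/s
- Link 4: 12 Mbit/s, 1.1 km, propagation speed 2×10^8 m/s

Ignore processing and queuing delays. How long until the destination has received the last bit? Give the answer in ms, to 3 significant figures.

33.2 ms

L = 57000 bits.
Transmission delays (L/R per hop): 0.0518182, 15, 0.247826, 4.75 ms; sum = 20.0496 ms.
Propagation delays (d/s per hop): 0.0378641, 0.0227778, 13.089, 0.0055 ms; sum = 13.1551 ms.
End-to-end = 33.2 ms.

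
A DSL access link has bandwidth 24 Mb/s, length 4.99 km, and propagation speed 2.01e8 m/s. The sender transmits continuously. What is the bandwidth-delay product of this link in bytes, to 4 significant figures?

Propagation delay = 4990 / 2.01e+08 = 2.48259e-05 s.
BDP = R × t_prop = 24000000 × 2.48259e-05 = 595.821 bits.
In bytes: 595.821/8 = 74.48 bytes.

74.48 bytes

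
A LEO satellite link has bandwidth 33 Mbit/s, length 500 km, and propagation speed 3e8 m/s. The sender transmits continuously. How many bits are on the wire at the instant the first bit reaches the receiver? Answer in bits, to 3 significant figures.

Propagation delay = 500000 / 300000000 = 0.00166667 s.
BDP = R × t_prop = 33000000 × 0.00166667 = 55000 bits.

55000 bits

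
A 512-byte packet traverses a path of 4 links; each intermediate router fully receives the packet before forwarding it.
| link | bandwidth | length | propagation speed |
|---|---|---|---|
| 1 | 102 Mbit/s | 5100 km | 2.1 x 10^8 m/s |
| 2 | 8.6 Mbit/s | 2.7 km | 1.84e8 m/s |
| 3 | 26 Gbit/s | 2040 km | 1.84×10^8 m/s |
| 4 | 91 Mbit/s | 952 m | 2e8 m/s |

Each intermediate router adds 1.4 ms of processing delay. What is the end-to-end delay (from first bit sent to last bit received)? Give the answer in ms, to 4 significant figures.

40.15 ms

L = 512 × 8 = 4096 bits.
Transmission delays (L/R per hop): 0.0401569, 0.476279, 0.000157538, 0.045011 ms; sum = 0.561604 ms.
Propagation delays (d/s per hop): 24.2857, 0.0146739, 11.087, 0.00476 ms; sum = 35.3921 ms.
Processing at 3 router(s): 3 × 1.4 ms = 4.2 ms.
End-to-end = 40.15 ms.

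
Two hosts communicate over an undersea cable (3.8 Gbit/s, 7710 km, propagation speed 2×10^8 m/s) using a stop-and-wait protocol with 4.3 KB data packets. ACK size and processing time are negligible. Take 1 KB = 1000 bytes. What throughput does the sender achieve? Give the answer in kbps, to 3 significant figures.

t_tx = L/R = 34400/3800000000 = 9.05263e-06 s.
t_prop = 7710000/200000000 = 0.03855 s; RTT = 0.0771 s.
Cycle = t_tx + RTT = 0.0771091 s.
Throughput = L / cycle = 34400 / 0.0771091 = 446 kbps.

446 kbps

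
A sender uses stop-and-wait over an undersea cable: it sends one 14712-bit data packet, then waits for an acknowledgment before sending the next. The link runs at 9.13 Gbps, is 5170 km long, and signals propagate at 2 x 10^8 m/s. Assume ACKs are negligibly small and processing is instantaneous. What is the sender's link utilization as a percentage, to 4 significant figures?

0.003117 %

t_tx = L/R = 14712/9130000000 = 1.61139e-06 s.
t_prop = 5170000/200000000 = 0.02585 s; RTT = 0.0517 s.
Cycle = t_tx + RTT = 0.0517016 s.
Utilization = t_tx / cycle = 1.61139e-06/0.0517016 = 0.003117 %.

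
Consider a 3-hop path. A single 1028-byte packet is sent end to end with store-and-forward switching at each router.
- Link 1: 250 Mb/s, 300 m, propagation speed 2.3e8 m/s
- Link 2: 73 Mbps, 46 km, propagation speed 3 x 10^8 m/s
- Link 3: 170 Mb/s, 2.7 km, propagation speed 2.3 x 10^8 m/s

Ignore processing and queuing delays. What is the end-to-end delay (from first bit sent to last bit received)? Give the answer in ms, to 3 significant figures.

L = 1028 × 8 = 8224 bits.
Transmission delays (L/R per hop): 0.032896, 0.112658, 0.0483765 ms; sum = 0.19393 ms.
Propagation delays (d/s per hop): 0.00130435, 0.153333, 0.0117391 ms; sum = 0.166377 ms.
End-to-end = 0.360 ms.

0.360 ms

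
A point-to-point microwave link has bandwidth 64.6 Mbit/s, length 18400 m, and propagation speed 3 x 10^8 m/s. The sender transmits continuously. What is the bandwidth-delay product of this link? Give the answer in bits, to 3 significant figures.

3960 bits

Propagation delay = 18400 / 300000000 = 6.13333e-05 s.
BDP = R × t_prop = 6.46e+07 × 6.13333e-05 = 3962.13 bits.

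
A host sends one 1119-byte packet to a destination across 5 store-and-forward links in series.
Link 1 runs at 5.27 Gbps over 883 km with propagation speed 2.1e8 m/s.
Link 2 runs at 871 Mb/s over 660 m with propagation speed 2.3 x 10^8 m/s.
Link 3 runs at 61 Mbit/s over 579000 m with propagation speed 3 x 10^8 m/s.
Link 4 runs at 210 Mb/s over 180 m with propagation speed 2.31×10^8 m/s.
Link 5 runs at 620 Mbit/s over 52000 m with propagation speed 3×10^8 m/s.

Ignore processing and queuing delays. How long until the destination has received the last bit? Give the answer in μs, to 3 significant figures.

L = 1119 × 8 = 8952 bits.
Transmission delays (L/R per hop): 1.69867, 10.2778, 146.754, 42.6286, 14.4387 μs; sum = 215.798 μs.
Propagation delays (d/s per hop): 4204.76, 2.86957, 1930, 0.779221, 173.333 μs; sum = 6311.74 μs.
End-to-end = 6530 μs.

6530 μs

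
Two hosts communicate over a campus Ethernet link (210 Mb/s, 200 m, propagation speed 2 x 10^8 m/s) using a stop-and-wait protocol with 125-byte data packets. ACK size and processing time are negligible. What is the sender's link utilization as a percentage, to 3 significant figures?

t_tx = L/R = 1000/210000000 = 4.7619e-06 s.
t_prop = 200/200000000 = 1e-06 s; RTT = 2e-06 s.
Cycle = t_tx + RTT = 6.7619e-06 s.
Utilization = t_tx / cycle = 4.7619e-06/6.7619e-06 = 70.4 %.

70.4 %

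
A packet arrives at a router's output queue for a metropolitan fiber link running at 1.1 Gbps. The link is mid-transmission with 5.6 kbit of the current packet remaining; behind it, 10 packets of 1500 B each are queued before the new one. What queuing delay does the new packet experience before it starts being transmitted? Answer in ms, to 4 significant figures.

Each queued packet: L/R = 12000/1100000000 = 0.0109091 ms.
10 queued → 0.109091 ms.
Plus remaining 5600 bits of current packet: 0.00509091 ms.
Queuing delay = 0.1142 ms.

0.1142 ms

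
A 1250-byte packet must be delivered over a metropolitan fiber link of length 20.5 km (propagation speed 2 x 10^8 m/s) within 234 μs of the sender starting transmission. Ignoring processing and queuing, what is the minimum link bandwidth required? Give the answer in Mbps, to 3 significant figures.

76.0 Mbps

L = 10000 bits.
Propagation delay = 20500 / 200000000 = 102.5 μs.
Transmission budget = 234 − 102.5 = 131.5 μs.
R ≥ L / t_tx = 10000 bits / 0.0001315 s = 76.0 Mbps.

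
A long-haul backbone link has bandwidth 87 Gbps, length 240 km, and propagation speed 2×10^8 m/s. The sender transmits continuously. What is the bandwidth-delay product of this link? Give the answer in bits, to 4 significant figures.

Propagation delay = 240000 / 200000000 = 0.0012 s.
BDP = R × t_prop = 87000000000 × 0.0012 = 104400000 bits.

104400000 bits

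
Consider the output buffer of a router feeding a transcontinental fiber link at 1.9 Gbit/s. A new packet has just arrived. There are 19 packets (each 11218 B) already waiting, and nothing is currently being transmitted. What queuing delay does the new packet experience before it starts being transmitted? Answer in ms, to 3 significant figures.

0.897 ms

Each queued packet: L/R = 89744/1900000000 = 0.0472337 ms.
19 queued → 0.89744 ms.
Queuing delay = 0.897 ms.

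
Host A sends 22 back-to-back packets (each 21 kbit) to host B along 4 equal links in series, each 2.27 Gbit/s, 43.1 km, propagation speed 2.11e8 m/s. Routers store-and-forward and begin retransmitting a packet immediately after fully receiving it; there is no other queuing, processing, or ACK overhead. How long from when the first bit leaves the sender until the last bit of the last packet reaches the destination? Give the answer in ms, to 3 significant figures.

1.05 ms

Per-hop transmission t_tx = L/R = 21000/2270000000 = 0.0092511 ms.
Per-hop propagation t_prop = 43100/211000000 = 0.204265 ms.
Pipeline fill: first packet needs 4·t_tx to clear all hops; remaining 21 packets each add one t_tx.
Total = (4+22-1)·t_tx + 4·t_prop = 25·0.0092511 + 4·0.204265 = 1.05 ms.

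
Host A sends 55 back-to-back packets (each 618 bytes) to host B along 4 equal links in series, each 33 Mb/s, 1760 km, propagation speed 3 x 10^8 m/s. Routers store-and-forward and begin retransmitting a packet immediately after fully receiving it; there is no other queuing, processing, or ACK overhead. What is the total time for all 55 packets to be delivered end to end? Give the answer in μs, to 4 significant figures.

Per-hop transmission t_tx = L/R = 4944/33000000 = 149.818 μs.
Per-hop propagation t_prop = 1760000/300000000 = 5866.67 μs.
Pipeline fill: first packet needs 4·t_tx to clear all hops; remaining 54 packets each add one t_tx.
Total = (4+55-1)·t_tx + 4·t_prop = 58·149.818 + 4·5866.67 = 32160 μs.

32160 μs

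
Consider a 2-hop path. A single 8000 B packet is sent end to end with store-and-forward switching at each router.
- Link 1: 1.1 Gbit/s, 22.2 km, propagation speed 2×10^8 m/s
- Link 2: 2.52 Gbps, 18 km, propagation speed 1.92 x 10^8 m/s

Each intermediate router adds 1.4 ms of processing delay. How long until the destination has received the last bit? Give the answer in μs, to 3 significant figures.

L = 8000 × 8 = 64000 bits.
Transmission delays (L/R per hop): 58.1818, 25.3968 μs; sum = 83.5786 μs.
Propagation delays (d/s per hop): 111, 93.75 μs; sum = 204.75 μs.
Processing at 1 router(s): 1 × 1.4 ms = 1400 μs.
End-to-end = 1690 μs.

1690 μs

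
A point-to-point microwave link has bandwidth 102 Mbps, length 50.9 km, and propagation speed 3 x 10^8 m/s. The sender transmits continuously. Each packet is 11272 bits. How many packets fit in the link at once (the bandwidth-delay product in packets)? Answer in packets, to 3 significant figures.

Propagation delay = 50900 / 300000000 = 0.000169667 s.
BDP = R × t_prop = 102000000 × 0.000169667 = 17306 bits.
In packets of 11272 bits: 1.54 packets.

1.54 packets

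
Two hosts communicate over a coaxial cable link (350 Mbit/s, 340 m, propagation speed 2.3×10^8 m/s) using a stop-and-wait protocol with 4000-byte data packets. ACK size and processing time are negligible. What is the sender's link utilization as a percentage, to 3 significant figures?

t_tx = L/R = 32000/350000000 = 9.14286e-05 s.
t_prop = 340/2.3e+08 = 1.47826e-06 s; RTT = 2.95652e-06 s.
Cycle = t_tx + RTT = 9.43851e-05 s.
Utilization = t_tx / cycle = 9.14286e-05/9.43851e-05 = 96.9 %.

96.9 %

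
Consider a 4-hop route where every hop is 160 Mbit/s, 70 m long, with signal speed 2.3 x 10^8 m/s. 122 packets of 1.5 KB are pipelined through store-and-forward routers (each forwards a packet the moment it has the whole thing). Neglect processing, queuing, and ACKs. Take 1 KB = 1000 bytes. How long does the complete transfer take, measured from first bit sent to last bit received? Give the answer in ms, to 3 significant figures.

Per-hop transmission t_tx = L/R = 12000/160000000 = 0.075 ms.
Per-hop propagation t_prop = 70/2.3e+08 = 0.000304348 ms.
Pipeline fill: first packet needs 4·t_tx to clear all hops; remaining 121 packets each add one t_tx.
Total = (4+122-1)·t_tx + 4·t_prop = 125·0.075 + 4·0.000304348 = 9.38 ms.

9.38 ms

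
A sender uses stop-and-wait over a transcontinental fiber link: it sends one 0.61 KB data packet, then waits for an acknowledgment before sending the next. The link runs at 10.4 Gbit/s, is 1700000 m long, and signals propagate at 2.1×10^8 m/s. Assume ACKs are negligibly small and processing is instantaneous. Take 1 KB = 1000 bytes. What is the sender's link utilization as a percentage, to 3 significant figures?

0.00290 %

t_tx = L/R = 4880/10400000000 = 4.69231e-07 s.
t_prop = 1700000/210000000 = 0.00809524 s; RTT = 0.0161905 s.
Cycle = t_tx + RTT = 0.0161909 s.
Utilization = t_tx / cycle = 4.69231e-07/0.0161909 = 0.00290 %.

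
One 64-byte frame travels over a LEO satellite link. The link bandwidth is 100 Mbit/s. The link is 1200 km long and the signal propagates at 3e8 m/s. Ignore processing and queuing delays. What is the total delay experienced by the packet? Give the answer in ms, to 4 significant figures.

4.005 ms

L = 64 × 8 = 512 bits.
Transmission delay = L/R = 512 / 100000000 = 0.00512 ms.
Propagation delay = d/s = 1200000 m / 300000000 m/s = 4 ms.
Total = 4.005 ms.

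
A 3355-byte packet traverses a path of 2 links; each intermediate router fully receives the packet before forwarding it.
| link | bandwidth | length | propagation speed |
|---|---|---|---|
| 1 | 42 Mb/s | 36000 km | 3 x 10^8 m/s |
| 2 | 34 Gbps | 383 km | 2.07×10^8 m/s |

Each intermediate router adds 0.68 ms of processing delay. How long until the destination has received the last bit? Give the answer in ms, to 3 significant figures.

L = 3355 × 8 = 26840 bits.
Transmission delays (L/R per hop): 0.639048, 0.000789412 ms; sum = 0.639837 ms.
Propagation delays (d/s per hop): 120, 1.85024 ms; sum = 121.85 ms.
Processing at 1 router(s): 1 × 0.68 ms = 0.68 ms.
End-to-end = 123 ms.

123 ms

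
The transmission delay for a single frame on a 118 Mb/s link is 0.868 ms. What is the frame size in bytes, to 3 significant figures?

L = R × t_tx = 118000000 b/s × 0.000868 s = 102424 bits.
In bytes: 102424 / 8 = 12800 bytes.

12800 bytes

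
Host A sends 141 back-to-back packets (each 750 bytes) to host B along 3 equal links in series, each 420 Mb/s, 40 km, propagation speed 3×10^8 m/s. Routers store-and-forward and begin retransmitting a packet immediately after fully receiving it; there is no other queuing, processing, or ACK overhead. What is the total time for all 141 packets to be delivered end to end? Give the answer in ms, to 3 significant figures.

Per-hop transmission t_tx = L/R = 6000/420000000 = 0.0142857 ms.
Per-hop propagation t_prop = 40000/300000000 = 0.133333 ms.
Pipeline fill: first packet needs 3·t_tx to clear all hops; remaining 140 packets each add one t_tx.
Total = (3+141-1)·t_tx + 3·t_prop = 143·0.0142857 + 3·0.133333 = 2.44 ms.

2.44 ms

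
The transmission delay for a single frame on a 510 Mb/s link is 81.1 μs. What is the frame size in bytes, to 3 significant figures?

L = R × t_tx = 510000000 b/s × 8.11e-05 s = 41361 bits.
In bytes: 41361 / 8 = 5170 bytes.

5170 bytes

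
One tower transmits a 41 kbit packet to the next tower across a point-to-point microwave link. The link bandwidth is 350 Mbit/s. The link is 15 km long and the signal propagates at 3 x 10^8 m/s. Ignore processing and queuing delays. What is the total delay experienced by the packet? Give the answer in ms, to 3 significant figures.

L = 41000 bits.
Transmission delay = L/R = 41000 / 350000000 = 0.117143 ms.
Propagation delay = d/s = 15000 m / 300000000 m/s = 0.05 ms.
Total = 0.167 ms.

0.167 ms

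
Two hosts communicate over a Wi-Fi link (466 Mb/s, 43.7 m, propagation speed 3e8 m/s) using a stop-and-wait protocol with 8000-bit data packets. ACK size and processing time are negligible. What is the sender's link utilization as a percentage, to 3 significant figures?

t_tx = L/R = 8000/466000000 = 1.71674e-05 s.
t_prop = 43.7/300000000 = 1.45667e-07 s; RTT = 2.91333e-07 s.
Cycle = t_tx + RTT = 1.74587e-05 s.
Utilization = t_tx / cycle = 1.71674e-05/1.74587e-05 = 98.3 %.

98.3 %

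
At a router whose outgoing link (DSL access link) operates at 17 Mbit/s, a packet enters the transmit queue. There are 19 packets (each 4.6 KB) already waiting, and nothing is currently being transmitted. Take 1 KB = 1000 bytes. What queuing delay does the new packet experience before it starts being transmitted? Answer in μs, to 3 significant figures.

Each queued packet: L/R = 36800/17000000 = 2164.71 μs.
19 queued → 41129.4 μs.
Queuing delay = 41100 μs.

41100 μs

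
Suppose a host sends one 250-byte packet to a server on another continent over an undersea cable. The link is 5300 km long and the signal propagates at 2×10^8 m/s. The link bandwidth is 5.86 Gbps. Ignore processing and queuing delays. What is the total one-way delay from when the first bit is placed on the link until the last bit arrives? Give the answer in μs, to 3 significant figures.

26500 μs

L = 250 × 8 = 2000 bits.
Transmission delay = L/R = 2000 / 5860000000 = 0.341297 μs.
Propagation delay = d/s = 5300000 m / 200000000 m/s = 26500 μs.
Total = 26500 μs.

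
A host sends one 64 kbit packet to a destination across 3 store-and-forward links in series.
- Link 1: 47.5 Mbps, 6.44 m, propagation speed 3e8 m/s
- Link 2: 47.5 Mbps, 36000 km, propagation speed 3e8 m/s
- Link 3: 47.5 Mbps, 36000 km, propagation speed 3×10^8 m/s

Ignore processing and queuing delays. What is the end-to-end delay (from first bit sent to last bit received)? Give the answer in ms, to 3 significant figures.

L = 64000 bits.
Transmission delay per hop = L/R = 64000/47500000 = 1.34737 ms; 3 hops → 4.04211 ms.
Propagation delays (d/s per hop): 2.14667e-05, 120, 120 ms; sum = 240 ms.
End-to-end = 244 ms.

244 ms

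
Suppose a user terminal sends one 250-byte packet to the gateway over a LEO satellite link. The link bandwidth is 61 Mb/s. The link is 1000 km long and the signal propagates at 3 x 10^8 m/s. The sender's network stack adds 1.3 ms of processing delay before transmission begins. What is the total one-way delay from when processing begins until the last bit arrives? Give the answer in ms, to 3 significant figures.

4.67 ms

L = 250 × 8 = 2000 bits.
Transmission delay = L/R = 2000 / 61000000 = 0.0327869 ms.
Propagation delay = d/s = 1000000 m / 300000000 m/s = 3.33333 ms.
Plus processing delay 1.3 ms = 1.3 ms.
Total = 4.67 ms.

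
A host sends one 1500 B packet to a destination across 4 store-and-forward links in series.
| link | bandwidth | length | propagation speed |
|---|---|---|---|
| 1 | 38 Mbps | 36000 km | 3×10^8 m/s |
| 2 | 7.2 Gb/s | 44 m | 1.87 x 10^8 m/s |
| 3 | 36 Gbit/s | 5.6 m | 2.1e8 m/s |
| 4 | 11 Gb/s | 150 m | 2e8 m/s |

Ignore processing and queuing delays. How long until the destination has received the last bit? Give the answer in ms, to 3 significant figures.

L = 1500 × 8 = 12000 bits.
Transmission delays (L/R per hop): 0.315789, 0.00166667, 0.000333333, 0.00109091 ms; sum = 0.31888 ms.
Propagation delays (d/s per hop): 120, 0.000235294, 2.66667e-05, 0.00075 ms; sum = 120.001 ms.
End-to-end = 120 ms.

120 ms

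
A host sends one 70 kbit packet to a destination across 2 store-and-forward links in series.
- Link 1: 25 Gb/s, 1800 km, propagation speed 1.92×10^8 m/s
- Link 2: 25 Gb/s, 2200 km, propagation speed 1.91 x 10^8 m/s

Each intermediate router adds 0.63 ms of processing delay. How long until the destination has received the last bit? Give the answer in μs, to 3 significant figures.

L = 70000 bits.
Transmission delay per hop = L/R = 70000/25000000000 = 2.8 μs; 2 hops → 5.6 μs.
Propagation delays (d/s per hop): 9375, 11518.3 μs; sum = 20893.3 μs.
Processing at 1 router(s): 1 × 0.63 ms = 630 μs.
End-to-end = 21500 μs.

21500 μs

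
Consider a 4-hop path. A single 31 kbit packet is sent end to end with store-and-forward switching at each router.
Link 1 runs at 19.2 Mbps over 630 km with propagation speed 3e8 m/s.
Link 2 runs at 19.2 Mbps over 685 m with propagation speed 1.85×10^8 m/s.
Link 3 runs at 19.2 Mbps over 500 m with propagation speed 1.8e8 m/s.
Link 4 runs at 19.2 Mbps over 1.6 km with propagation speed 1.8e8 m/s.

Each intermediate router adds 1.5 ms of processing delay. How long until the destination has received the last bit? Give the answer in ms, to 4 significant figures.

13.07 ms

L = 31000 bits.
Transmission delay per hop = L/R = 31000/19200000 = 1.61458 ms; 4 hops → 6.45833 ms.
Propagation delays (d/s per hop): 2.1, 0.0037027, 0.00277778, 0.00888889 ms; sum = 2.11537 ms.
Processing at 3 router(s): 3 × 1.5 ms = 4.5 ms.
End-to-end = 13.07 ms.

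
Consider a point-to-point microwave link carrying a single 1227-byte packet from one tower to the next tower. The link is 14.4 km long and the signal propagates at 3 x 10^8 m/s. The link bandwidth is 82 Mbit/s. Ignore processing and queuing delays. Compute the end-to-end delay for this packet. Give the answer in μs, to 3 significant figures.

L = 1227 × 8 = 9816 bits.
Transmission delay = L/R = 9816 / 82000000 = 119.707 μs.
Propagation delay = d/s = 14400 m / 300000000 m/s = 48 μs.
Total = 168 μs.

168 μs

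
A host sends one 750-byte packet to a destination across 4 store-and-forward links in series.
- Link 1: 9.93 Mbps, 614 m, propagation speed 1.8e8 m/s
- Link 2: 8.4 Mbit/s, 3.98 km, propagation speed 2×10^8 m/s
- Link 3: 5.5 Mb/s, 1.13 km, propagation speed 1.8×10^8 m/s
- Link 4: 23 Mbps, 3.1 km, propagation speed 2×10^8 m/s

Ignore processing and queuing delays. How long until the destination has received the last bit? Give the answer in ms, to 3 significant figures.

L = 750 × 8 = 6000 bits.
Transmission delays (L/R per hop): 0.60423, 0.714286, 1.09091, 0.26087 ms; sum = 2.67029 ms.
Propagation delays (d/s per hop): 0.00341111, 0.0199, 0.00627778, 0.0155 ms; sum = 0.0450889 ms.
End-to-end = 2.72 ms.

2.72 ms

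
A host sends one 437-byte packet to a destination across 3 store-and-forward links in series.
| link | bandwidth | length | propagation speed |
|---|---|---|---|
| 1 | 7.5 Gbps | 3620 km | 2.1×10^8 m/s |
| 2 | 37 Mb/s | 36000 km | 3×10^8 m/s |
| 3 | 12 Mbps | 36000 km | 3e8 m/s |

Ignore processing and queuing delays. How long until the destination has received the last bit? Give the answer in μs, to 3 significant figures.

L = 437 × 8 = 3496 bits.
Transmission delays (L/R per hop): 0.466133, 94.4865, 291.333 μs; sum = 386.286 μs.
Propagation delays (d/s per hop): 17238.1, 120000, 120000 μs; sum = 257238 μs.
End-to-end = 258000 μs.

258000 μs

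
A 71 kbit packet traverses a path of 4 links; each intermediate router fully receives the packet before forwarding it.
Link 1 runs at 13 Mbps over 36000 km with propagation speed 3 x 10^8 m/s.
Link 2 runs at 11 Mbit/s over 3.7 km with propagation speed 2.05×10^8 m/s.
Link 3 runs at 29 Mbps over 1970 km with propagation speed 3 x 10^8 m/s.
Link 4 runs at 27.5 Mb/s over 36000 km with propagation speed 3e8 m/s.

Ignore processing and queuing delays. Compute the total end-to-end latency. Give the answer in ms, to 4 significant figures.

L = 71000 bits.
Transmission delays (L/R per hop): 5.46154, 6.45455, 2.44828, 2.58182 ms; sum = 16.9462 ms.
Propagation delays (d/s per hop): 120, 0.0180488, 6.56667, 120 ms; sum = 246.585 ms.
End-to-end = 263.5 ms.

263.5 ms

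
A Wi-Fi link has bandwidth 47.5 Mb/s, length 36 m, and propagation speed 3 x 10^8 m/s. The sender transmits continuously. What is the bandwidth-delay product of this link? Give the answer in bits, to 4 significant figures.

Propagation delay = 36 / 300000000 = 1.2e-07 s.
BDP = R × t_prop = 47500000 × 1.2e-07 = 5.7 bits.

5.700 bits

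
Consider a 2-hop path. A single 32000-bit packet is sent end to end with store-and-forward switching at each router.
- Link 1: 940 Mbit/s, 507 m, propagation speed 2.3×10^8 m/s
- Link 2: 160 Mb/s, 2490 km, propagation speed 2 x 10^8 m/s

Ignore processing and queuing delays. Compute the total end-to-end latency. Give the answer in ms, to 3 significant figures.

12.7 ms

Transmission delays (L/R per hop): 0.0340426, 0.2 ms; sum = 0.234043 ms.
Propagation delays (d/s per hop): 0.00220435, 12.45 ms; sum = 12.4522 ms.
End-to-end = 12.7 ms.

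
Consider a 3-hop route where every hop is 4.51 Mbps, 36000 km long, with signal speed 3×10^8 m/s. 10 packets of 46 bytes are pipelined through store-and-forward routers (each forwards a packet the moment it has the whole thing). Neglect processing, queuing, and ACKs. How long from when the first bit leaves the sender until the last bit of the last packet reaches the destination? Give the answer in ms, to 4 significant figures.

361.0 ms

Per-hop transmission t_tx = L/R = 368/4510000 = 0.0815965 ms.
Per-hop propagation t_prop = 36000000/300000000 = 120 ms.
Pipeline fill: first packet needs 3·t_tx to clear all hops; remaining 9 packets each add one t_tx.
Total = (3+10-1)·t_tx + 3·t_prop = 12·0.0815965 + 3·120 = 361.0 ms.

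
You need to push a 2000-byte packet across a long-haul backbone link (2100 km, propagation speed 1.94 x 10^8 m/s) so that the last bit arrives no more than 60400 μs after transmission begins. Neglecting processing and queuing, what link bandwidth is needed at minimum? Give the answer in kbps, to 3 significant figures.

323 kbps

L = 16000 bits.
Propagation delay = 2100000 / 194000000 = 10824.7 μs.
Transmission budget = 60400 − 10824.7 = 49575.3 μs.
R ≥ L / t_tx = 16000 bits / 0.0495753 s = 323 kbps.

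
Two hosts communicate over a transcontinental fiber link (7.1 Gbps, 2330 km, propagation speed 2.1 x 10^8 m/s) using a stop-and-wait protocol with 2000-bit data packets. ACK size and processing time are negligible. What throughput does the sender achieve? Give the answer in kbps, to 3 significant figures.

t_tx = L/R = 2000/7100000000 = 2.8169e-07 s.
t_prop = 2330000/210000000 = 0.0110952 s; RTT = 0.0221905 s.
Cycle = t_tx + RTT = 0.0221908 s.
Throughput = L / cycle = 2000 / 0.0221908 = 90.1 kbps.

90.1 kbps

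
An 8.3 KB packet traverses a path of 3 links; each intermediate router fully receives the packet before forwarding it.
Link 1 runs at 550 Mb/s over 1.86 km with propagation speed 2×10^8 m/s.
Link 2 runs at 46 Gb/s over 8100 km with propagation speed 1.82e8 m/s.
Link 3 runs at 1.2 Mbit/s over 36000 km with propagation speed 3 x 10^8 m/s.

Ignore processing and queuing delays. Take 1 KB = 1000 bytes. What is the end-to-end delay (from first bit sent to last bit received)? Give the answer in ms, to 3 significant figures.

220 ms

L = 66400 bits.
Transmission delays (L/R per hop): 0.120727, 0.00144348, 55.3333 ms; sum = 55.4555 ms.
Propagation delays (d/s per hop): 0.0093, 44.5055, 120 ms; sum = 164.515 ms.
End-to-end = 220 ms.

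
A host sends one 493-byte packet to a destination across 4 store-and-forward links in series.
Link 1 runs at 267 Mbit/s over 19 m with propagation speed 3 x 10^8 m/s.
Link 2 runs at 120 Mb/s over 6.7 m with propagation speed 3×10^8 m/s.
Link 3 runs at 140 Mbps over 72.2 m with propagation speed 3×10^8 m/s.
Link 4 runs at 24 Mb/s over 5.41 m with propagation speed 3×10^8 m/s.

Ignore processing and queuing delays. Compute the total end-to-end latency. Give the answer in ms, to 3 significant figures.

L = 493 × 8 = 3944 bits.
Transmission delays (L/R per hop): 0.0147715, 0.0328667, 0.0281714, 0.164333 ms; sum = 0.240143 ms.
Propagation delays (d/s per hop): 6.33333e-05, 2.23333e-05, 0.000240667, 1.80333e-05 ms; sum = 0.000344367 ms.
End-to-end = 0.240 ms.

0.240 ms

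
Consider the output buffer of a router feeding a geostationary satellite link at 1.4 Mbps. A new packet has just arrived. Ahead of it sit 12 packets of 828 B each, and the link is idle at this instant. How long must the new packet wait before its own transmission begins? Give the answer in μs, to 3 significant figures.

56800 μs

Each queued packet: L/R = 6624/1400000 = 4731.43 μs.
12 queued → 56777.1 μs.
Queuing delay = 56800 μs.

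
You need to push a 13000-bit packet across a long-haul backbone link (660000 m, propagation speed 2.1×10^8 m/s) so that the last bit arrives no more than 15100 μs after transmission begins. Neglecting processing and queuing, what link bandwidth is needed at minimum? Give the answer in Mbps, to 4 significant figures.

Propagation delay = 660000 / 210000000 = 3142.86 μs.
Transmission budget = 15100 − 3142.86 = 11957.1 μs.
R ≥ L / t_tx = 13000 bits / 0.0119571 s = 1.087 Mbps.

1.087 Mbps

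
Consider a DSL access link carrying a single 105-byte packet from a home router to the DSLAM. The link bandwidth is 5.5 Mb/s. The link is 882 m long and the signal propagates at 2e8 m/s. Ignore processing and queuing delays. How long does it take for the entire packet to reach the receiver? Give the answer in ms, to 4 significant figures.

L = 105 × 8 = 840 bits.
Transmission delay = L/R = 840 / 5500000 = 0.152727 ms.
Propagation delay = d/s = 882 m / 200000000 m/s = 0.00441 ms.
Total = 0.1571 ms.

0.1571 ms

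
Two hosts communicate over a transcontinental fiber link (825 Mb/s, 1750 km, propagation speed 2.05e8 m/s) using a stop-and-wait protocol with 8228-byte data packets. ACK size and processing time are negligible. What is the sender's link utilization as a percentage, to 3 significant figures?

0.465 %

t_tx = L/R = 65824/825000000 = 7.97867e-05 s.
t_prop = 1750000/2.05e+08 = 0.00853659 s; RTT = 0.0170732 s.
Cycle = t_tx + RTT = 0.017153 s.
Utilization = t_tx / cycle = 7.97867e-05/0.017153 = 0.465 %.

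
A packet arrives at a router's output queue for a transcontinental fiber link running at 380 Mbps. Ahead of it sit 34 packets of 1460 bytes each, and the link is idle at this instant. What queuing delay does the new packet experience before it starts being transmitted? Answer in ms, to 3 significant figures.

Each queued packet: L/R = 11680/380000000 = 0.0307368 ms.
34 queued → 1.04505 ms.
Queuing delay = 1.05 ms.

1.05 ms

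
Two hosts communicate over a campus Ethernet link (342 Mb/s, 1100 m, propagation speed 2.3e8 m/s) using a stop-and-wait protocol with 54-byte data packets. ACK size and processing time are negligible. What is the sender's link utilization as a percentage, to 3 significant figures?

t_tx = L/R = 432/342000000 = 1.26316e-06 s.
t_prop = 1100/2.3e+08 = 4.78261e-06 s; RTT = 9.56522e-06 s.
Cycle = t_tx + RTT = 1.08284e-05 s.
Utilization = t_tx / cycle = 1.26316e-06/1.08284e-05 = 11.7 %.

11.7 %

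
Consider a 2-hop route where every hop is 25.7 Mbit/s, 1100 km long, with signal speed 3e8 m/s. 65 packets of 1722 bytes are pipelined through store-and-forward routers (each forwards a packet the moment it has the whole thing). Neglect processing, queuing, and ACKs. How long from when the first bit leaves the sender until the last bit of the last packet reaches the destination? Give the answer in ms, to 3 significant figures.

42.7 ms

Per-hop transmission t_tx = L/R = 13776/25700000 = 0.536031 ms.
Per-hop propagation t_prop = 1100000/300000000 = 3.66667 ms.
Pipeline fill: first packet needs 2·t_tx to clear all hops; remaining 64 packets each add one t_tx.
Total = (2+65-1)·t_tx + 2·t_prop = 66·0.536031 + 2·3.66667 = 42.7 ms.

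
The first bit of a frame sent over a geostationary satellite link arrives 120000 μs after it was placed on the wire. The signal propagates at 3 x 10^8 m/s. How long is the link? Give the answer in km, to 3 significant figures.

d = s × t_prop = 300000000 × 0.12 = 36000 km.

36000 km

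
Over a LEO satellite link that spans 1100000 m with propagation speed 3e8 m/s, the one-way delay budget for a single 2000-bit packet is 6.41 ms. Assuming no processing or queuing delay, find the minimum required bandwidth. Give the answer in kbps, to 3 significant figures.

Propagation delay = 1100000 / 300000000 = 3.66667 ms.
Transmission budget = 6.41 − 3.66667 = 2.74333 ms.
R ≥ L / t_tx = 2000 bits / 0.00274333 s = 729 kbps.

729 kbps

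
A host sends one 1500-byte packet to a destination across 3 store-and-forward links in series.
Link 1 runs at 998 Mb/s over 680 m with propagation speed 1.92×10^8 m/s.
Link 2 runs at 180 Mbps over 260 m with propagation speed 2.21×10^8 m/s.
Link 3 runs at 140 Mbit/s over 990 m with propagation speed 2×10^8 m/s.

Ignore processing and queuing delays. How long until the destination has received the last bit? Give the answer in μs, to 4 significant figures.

174.1 μs

L = 1500 × 8 = 12000 bits.
Transmission delays (L/R per hop): 12.024, 66.6667, 85.7143 μs; sum = 164.405 μs.
Propagation delays (d/s per hop): 3.54167, 1.17647, 4.95 μs; sum = 9.66814 μs.
End-to-end = 174.1 μs.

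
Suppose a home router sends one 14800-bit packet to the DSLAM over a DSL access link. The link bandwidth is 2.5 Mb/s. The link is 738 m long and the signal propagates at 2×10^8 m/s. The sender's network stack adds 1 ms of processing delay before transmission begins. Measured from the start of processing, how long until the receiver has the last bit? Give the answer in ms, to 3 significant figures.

6.92 ms

Transmission delay = L/R = 14800 / 2500000 = 5.92 ms.
Propagation delay = d/s = 738 m / 200000000 m/s = 0.00369 ms.
Plus processing delay 1 ms = 1 ms.
Total = 6.92 ms.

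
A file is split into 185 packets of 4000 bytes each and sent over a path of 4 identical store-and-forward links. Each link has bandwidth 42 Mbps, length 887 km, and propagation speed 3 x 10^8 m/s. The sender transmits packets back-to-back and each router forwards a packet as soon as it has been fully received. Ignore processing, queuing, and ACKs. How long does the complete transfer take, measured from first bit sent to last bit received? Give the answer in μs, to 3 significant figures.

Per-hop transmission t_tx = L/R = 32000/42000000 = 761.905 μs.
Per-hop propagation t_prop = 887000/300000000 = 2956.67 μs.
Pipeline fill: first packet needs 4·t_tx to clear all hops; remaining 184 packets each add one t_tx.
Total = (4+185-1)·t_tx + 4·t_prop = 188·761.905 + 4·2956.67 = 155000 μs.

155000 μs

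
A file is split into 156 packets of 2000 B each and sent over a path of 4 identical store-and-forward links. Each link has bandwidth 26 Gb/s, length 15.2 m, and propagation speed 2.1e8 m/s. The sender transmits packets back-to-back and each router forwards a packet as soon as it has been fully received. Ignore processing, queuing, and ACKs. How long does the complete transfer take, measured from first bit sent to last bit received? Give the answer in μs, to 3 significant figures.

98.1 μs

Per-hop transmission t_tx = L/R = 16000/26000000000 = 0.615385 μs.
Per-hop propagation t_prop = 15.2/210000000 = 0.072381 μs.
Pipeline fill: first packet needs 4·t_tx to clear all hops; remaining 155 packets each add one t_tx.
Total = (4+156-1)·t_tx + 4·t_prop = 159·0.615385 + 4·0.072381 = 98.1 μs.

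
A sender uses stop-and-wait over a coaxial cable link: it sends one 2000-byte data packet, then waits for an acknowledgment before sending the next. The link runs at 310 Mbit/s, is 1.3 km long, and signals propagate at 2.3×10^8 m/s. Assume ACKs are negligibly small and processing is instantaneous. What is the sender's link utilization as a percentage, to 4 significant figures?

82.03 %

t_tx = L/R = 16000/310000000 = 5.16129e-05 s.
t_prop = 1300/2.3e+08 = 5.65217e-06 s; RTT = 1.13043e-05 s.
Cycle = t_tx + RTT = 6.29173e-05 s.
Utilization = t_tx / cycle = 5.16129e-05/6.29173e-05 = 82.03 %.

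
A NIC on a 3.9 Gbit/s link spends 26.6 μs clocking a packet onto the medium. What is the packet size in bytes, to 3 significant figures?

L = R × t_tx = 3900000000 b/s × 2.66e-05 s = 103740 bits.
In bytes: 103740 / 8 = 13000 bytes.

13000 bytes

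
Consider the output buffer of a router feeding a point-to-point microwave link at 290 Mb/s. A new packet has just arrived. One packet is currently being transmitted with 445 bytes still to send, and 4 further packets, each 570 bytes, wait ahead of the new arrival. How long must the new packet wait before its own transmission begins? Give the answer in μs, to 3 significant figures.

75.2 μs

Each queued packet: L/R = 4560/290000000 = 15.7241 μs.
4 queued → 62.8966 μs.
Plus remaining 3560 bits of current packet: 12.2759 μs.
Queuing delay = 75.2 μs.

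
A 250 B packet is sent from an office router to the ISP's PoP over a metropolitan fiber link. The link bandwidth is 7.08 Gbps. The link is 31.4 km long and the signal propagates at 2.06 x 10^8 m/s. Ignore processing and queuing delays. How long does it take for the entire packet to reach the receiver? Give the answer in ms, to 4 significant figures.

0.1527 ms

L = 250 × 8 = 2000 bits.
Transmission delay = L/R = 2000 / 7080000000 = 0.000282486 ms.
Propagation delay = d/s = 31400 m / 206000000 m/s = 0.152427 ms.
Total = 0.1527 ms.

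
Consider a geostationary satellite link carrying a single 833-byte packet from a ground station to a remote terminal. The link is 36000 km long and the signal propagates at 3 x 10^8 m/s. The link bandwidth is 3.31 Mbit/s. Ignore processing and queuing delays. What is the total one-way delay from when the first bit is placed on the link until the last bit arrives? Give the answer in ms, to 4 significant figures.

L = 833 × 8 = 6664 bits.
Transmission delay = L/R = 6664 / 3310000 = 2.01329 ms.
Propagation delay = d/s = 36000000 m / 300000000 m/s = 120 ms.
Total = 122.0 ms.

122.0 ms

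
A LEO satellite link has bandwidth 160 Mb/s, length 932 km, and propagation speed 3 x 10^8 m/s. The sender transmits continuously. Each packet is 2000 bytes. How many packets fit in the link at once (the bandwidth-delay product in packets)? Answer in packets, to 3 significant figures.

31.1 packets

Propagation delay = 932000 / 300000000 = 0.00310667 s.
BDP = R × t_prop = 160000000 × 0.00310667 = 497067 bits.
In packets of 16000 bits: 31.1 packets.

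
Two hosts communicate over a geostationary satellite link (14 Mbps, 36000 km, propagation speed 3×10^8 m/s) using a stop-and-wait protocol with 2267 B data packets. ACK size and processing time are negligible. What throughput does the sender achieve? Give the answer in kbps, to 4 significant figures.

75.16 kbps

t_tx = L/R = 18136/14000000 = 0.00129543 s.
t_prop = 36000000/300000000 = 0.12 s; RTT = 0.24 s.
Cycle = t_tx + RTT = 0.241295 s.
Throughput = L / cycle = 18136 / 0.241295 = 75.16 kbps.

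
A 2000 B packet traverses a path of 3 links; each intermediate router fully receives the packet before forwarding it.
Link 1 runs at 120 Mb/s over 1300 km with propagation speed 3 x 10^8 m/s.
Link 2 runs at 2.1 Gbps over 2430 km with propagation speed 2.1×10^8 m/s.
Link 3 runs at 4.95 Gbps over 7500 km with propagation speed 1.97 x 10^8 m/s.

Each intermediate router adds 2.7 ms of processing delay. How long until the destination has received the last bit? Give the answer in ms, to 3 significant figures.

59.5 ms

L = 2000 × 8 = 16000 bits.
Transmission delays (L/R per hop): 0.133333, 0.00761905, 0.00323232 ms; sum = 0.144185 ms.
Propagation delays (d/s per hop): 4.33333, 11.5714, 38.0711 ms; sum = 53.9758 ms.
Processing at 2 router(s): 2 × 2.7 ms = 5.4 ms.
End-to-end = 59.5 ms.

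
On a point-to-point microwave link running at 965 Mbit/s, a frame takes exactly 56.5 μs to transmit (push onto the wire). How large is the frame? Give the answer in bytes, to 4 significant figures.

L = R × t_tx = 965000000 b/s × 5.65e-05 s = 54522.5 bits.
In bytes: 54522.5 / 8 = 6815 bytes.

6815 bytes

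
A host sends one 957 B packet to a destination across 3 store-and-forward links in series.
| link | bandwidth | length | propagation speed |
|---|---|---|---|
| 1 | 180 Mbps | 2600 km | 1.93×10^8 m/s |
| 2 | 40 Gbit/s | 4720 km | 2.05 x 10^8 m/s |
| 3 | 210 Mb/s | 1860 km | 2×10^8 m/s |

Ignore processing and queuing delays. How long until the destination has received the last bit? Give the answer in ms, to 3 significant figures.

L = 957 × 8 = 7656 bits.
Transmission delays (L/R per hop): 0.0425333, 0.0001914, 0.0364571 ms; sum = 0.0791819 ms.
Propagation delays (d/s per hop): 13.4715, 23.0244, 9.3 ms; sum = 45.7959 ms.
End-to-end = 45.9 ms.

45.9 ms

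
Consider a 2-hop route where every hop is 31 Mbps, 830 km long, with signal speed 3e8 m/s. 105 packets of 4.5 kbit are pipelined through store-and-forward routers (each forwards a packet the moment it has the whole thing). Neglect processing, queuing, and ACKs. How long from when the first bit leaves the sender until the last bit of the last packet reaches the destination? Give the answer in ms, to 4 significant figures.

Per-hop transmission t_tx = L/R = 4500/31000000 = 0.145161 ms.
Per-hop propagation t_prop = 830000/300000000 = 2.76667 ms.
Pipeline fill: first packet needs 2·t_tx to clear all hops; remaining 104 packets each add one t_tx.
Total = (2+105-1)·t_tx + 2·t_prop = 106·0.145161 + 2·2.76667 = 20.92 ms.

20.92 ms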